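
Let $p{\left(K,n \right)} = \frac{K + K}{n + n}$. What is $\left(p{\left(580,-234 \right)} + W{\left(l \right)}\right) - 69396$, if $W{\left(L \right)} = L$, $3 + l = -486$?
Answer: $- \frac{8176835}{117} \approx -69888.0$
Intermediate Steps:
$l = -489$ ($l = -3 - 486 = -489$)
$p{\left(K,n \right)} = \frac{K}{n}$ ($p{\left(K,n \right)} = \frac{2 K}{2 n} = 2 K \frac{1}{2 n} = \frac{K}{n}$)
$\left(p{\left(580,-234 \right)} + W{\left(l \right)}\right) - 69396 = \left(\frac{580}{-234} - 489\right) - 69396 = \left(580 \left(- \frac{1}{234}\right) - 489\right) - 69396 = \left(- \frac{290}{117} - 489\right) - 69396 = - \frac{57503}{117} - 69396 = - \frac{8176835}{117}$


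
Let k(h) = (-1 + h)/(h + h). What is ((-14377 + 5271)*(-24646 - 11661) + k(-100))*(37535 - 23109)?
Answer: 476940211217713/100 ≈ 4.7694e+12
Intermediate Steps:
k(h) = (-1 + h)/(2*h) (k(h) = (-1 + h)/((2*h)) = (-1 + h)*(1/(2*h)) = (-1 + h)/(2*h))
((-14377 + 5271)*(-24646 - 11661) + k(-100))*(37535 - 23109) = ((-14377 + 5271)*(-24646 - 11661) + (½)*(-1 - 100)/(-100))*(37535 - 23109) = (-9106*(-36307) + (½)*(-1/100)*(-101))*14426 = (330611542 + 101/200)*14426 = (66122308501/200)*14426 = 476940211217713/100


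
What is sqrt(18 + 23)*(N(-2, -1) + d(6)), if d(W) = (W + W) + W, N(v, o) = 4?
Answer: 22*sqrt(41) ≈ 140.87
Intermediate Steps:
d(W) = 3*W (d(W) = 2*W + W = 3*W)
sqrt(18 + 23)*(N(-2, -1) + d(6)) = sqrt(18 + 23)*(4 + 3*6) = sqrt(41)*(4 + 18) = sqrt(41)*22 = 22*sqrt(41)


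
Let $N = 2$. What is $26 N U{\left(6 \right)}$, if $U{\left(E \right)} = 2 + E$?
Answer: $416$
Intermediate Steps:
$26 N U{\left(6 \right)} = 26 \cdot 2 \left(2 + 6\right) = 52 \cdot 8 = 416$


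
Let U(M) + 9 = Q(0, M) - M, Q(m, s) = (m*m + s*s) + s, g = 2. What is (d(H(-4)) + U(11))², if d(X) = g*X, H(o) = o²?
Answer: 20736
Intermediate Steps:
Q(m, s) = s + m² + s² (Q(m, s) = (m² + s²) + s = s + m² + s²)
U(M) = -9 + M² (U(M) = -9 + ((M + 0² + M²) - M) = -9 + ((M + 0 + M²) - M) = -9 + ((M + M²) - M) = -9 + M²)
d(X) = 2*X
(d(H(-4)) + U(11))² = (2*(-4)² + (-9 + 11²))² = (2*16 + (-9 + 121))² = (32 + 112)² = 144² = 20736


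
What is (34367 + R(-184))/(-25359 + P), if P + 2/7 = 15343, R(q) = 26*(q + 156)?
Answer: -235473/70114 ≈ -3.3584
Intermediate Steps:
R(q) = 4056 + 26*q (R(q) = 26*(156 + q) = 4056 + 26*q)
P = 107399/7 (P = -2/7 + 15343 = 107399/7 ≈ 15343.)
(34367 + R(-184))/(-25359 + P) = (34367 + (4056 + 26*(-184)))/(-25359 + 107399/7) = (34367 + (4056 - 4784))/(-70114/7) = (34367 - 728)*(-7/70114) = 33639*(-7/70114) = -235473/70114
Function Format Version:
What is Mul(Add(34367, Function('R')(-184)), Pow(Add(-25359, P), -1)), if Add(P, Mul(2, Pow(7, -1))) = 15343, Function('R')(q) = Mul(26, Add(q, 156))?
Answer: Rational(-235473, 70114) ≈ -3.3584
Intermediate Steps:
Function('R')(q) = Add(4056, Mul(26, q)) (Function('R')(q) = Mul(26, Add(156, q)) = Add(4056, Mul(26, q)))
P = Rational(107399, 7) (P = Add(Rational(-2, 7), 15343) = Rational(107399, 7) ≈ 15343.)
Mul(Add(34367, Function('R')(-184)), Pow(Add(-25359, P), -1)) = Mul(Add(34367, Add(4056, Mul(26, -184))), Pow(Add(-25359, Rational(107399, 7)), -1)) = Mul(Add(34367, Add(4056, -4784)), Pow(Rational(-70114, 7), -1)) = Mul(Add(34367, -728), Rational(-7, 70114)) = Mul(33639, Rational(-7, 70114)) = Rational(-235473, 70114)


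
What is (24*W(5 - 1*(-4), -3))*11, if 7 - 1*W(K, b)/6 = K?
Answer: -3168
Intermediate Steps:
W(K, b) = 42 - 6*K
(24*W(5 - 1*(-4), -3))*11 = (24*(42 - 6*(5 - 1*(-4))))*11 = (24*(42 - 6*(5 + 4)))*11 = (24*(42 - 6*9))*11 = (24*(42 - 54))*11 = (24*(-12))*11 = -288*11 = -3168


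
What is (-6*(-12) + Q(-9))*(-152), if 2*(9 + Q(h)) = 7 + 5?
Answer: -10488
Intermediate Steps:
Q(h) = -3 (Q(h) = -9 + (7 + 5)/2 = -9 + (½)*12 = -9 + 6 = -3)
(-6*(-12) + Q(-9))*(-152) = (-6*(-12) - 3)*(-152) = (72 - 3)*(-152) = 69*(-152) = -10488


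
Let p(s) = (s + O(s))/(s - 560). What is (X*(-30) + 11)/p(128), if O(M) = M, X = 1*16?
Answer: 12663/16 ≈ 791.44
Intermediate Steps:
X = 16
p(s) = 2*s/(-560 + s) (p(s) = (s + s)/(s - 560) = (2*s)/(-560 + s) = 2*s/(-560 + s))
(X*(-30) + 11)/p(128) = (16*(-30) + 11)/((2*128/(-560 + 128))) = (-480 + 11)/((2*128/(-432))) = -469/(2*128*(-1/432)) = -469/(-16/27) = -469*(-27/16) = 12663/16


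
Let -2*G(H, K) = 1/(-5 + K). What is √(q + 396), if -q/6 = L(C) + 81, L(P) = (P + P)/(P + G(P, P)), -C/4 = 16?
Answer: 3*I*√883859466/8831 ≈ 10.1*I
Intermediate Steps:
C = -64 (C = -4*16 = -64)
G(H, K) = -1/(2*(-5 + K))
L(P) = 2*P/(P - 1/(-10 + 2*P)) (L(P) = (P + P)/(P - 1/(-10 + 2*P)) = (2*P)/(P - 1/(-10 + 2*P)) = 2*P/(P - 1/(-10 + 2*P)))
q = -4397850/8831 (q = -6*(4*(-64)*(-5 - 64)/(-1 + 2*(-64)*(-5 - 64)) + 81) = -6*(4*(-64)*(-69)/(-1 + 2*(-64)*(-69)) + 81) = -6*(4*(-64)*(-69)/(-1 + 8832) + 81) = -6*(4*(-64)*(-69)/8831 + 81) = -6*(4*(-64)*(1/8831)*(-69) + 81) = -6*(17664/8831 + 81) = -6*732975/8831 = -4397850/8831 ≈ -498.00)
√(q + 396) = √(-4397850/8831 + 396) = √(-900774/8831) = 3*I*√883859466/8831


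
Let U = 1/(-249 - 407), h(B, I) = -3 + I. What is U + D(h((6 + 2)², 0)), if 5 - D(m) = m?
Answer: 5247/656 ≈ 7.9985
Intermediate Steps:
D(m) = 5 - m
U = -1/656 (U = 1/(-656) = -1/656 ≈ -0.0015244)
U + D(h((6 + 2)², 0)) = -1/656 + (5 - (-3 + 0)) = -1/656 + (5 - 1*(-3)) = -1/656 + (5 + 3) = -1/656 + 8 = 5247/656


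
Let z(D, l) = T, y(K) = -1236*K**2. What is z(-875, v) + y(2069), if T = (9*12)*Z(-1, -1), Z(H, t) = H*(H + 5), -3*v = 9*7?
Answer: -5291021028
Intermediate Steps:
v = -21 (v = -3*7 = -1/3*63 = -21)
Z(H, t) = H*(5 + H)
T = -432 (T = (9*12)*(-(5 - 1)) = 108*(-1*4) = 108*(-4) = -432)
z(D, l) = -432
z(-875, v) + y(2069) = -432 - 1236*2069**2 = -432 - 1236*4280761 = -432 - 5291020596 = -5291021028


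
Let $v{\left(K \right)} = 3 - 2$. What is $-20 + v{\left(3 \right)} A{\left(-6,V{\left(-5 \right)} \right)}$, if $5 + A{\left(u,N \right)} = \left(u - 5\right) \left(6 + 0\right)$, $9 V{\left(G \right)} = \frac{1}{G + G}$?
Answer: $-91$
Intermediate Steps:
$V{\left(G \right)} = \frac{1}{18 G}$ ($V{\left(G \right)} = \frac{1}{9 \left(G + G\right)} = \frac{1}{9 \cdot 2 G} = \frac{\frac{1}{2} \frac{1}{G}}{9} = \frac{1}{18 G}$)
$A{\left(u,N \right)} = -35 + 6 u$ ($A{\left(u,N \right)} = -5 + \left(u - 5\right) \left(6 + 0\right) = -5 + \left(-5 + u\right) 6 = -5 + \left(-30 + 6 u\right) = -35 + 6 u$)
$v{\left(K \right)} = 1$ ($v{\left(K \right)} = 3 - 2 = 1$)
$-20 + v{\left(3 \right)} A{\left(-6,V{\left(-5 \right)} \right)} = -20 + 1 \left(-35 + 6 \left(-6\right)\right) = -20 + 1 \left(-35 - 36\right) = -20 + 1 \left(-71\right) = -20 - 71 = -91$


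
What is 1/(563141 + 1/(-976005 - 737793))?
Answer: 1713798/965109919517 ≈ 1.7758e-6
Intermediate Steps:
1/(563141 + 1/(-976005 - 737793)) = 1/(563141 + 1/(-1713798)) = 1/(563141 - 1/1713798) = 1/(965109919517/1713798) = 1713798/965109919517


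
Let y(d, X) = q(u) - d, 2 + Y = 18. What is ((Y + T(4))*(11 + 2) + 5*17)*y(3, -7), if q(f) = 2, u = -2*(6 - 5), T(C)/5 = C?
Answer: -553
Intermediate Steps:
Y = 16 (Y = -2 + 18 = 16)
T(C) = 5*C
u = -2 (u = -2*1 = -2)
y(d, X) = 2 - d
((Y + T(4))*(11 + 2) + 5*17)*y(3, -7) = ((16 + 5*4)*(11 + 2) + 5*17)*(2 - 1*3) = ((16 + 20)*13 + 85)*(2 - 3) = (36*13 + 85)*(-1) = (468 + 85)*(-1) = 553*(-1) = -553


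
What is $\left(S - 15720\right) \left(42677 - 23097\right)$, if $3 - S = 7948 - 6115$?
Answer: $-343629000$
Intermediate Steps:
$S = -1830$ ($S = 3 - \left(7948 - 6115\right) = 3 - 1833 = -1830$)
$\left(S - 15720\right) \left(42677 - 23097\right) = \left(-1830 - 15720\right) \left(42677 - 23097\right) = \left(-17550\right) 19580 = -343629000$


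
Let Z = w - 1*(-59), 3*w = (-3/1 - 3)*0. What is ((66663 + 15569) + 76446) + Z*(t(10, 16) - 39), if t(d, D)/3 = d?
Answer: 158147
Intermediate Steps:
w = 0 (w = ((-3/1 - 3)*0)/3 = ((-3*1 - 3)*0)/3 = ((-3 - 3)*0)/3 = (-6*0)/3 = (⅓)*0 = 0)
t(d, D) = 3*d
Z = 59 (Z = 0 - 1*(-59) = 0 + 59 = 59)
((66663 + 15569) + 76446) + Z*(t(10, 16) - 39) = ((66663 + 15569) + 76446) + 59*(3*10 - 39) = (82232 + 76446) + 59*(30 - 39) = 158678 + 59*(-9) = 158678 - 531 = 158147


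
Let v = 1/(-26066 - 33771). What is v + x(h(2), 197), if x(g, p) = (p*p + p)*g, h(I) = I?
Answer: 4668004043/59837 ≈ 78012.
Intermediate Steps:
x(g, p) = g*(p + p**2) (x(g, p) = (p**2 + p)*g = (p + p**2)*g = g*(p + p**2))
v = -1/59837 (v = 1/(-59837) = -1/59837 ≈ -1.6712e-5)
v + x(h(2), 197) = -1/59837 + 2*197*(1 + 197) = -1/59837 + 2*197*198 = -1/59837 + 78012 = 4668004043/59837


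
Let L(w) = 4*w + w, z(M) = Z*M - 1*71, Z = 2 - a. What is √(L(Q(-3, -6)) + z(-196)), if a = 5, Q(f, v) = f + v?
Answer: 2*√118 ≈ 21.726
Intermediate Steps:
Z = -3 (Z = 2 - 1*5 = 2 - 5 = -3)
z(M) = -71 - 3*M (z(M) = -3*M - 1*71 = -3*M - 71 = -71 - 3*M)
L(w) = 5*w
√(L(Q(-3, -6)) + z(-196)) = √(5*(-3 - 6) + (-71 - 3*(-196))) = √(5*(-9) + (-71 + 588)) = √(-45 + 517) = √472 = 2*√118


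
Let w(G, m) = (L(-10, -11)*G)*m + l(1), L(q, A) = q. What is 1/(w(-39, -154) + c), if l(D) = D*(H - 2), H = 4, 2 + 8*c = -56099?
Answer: -8/536565 ≈ -1.4910e-5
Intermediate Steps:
c = -56101/8 (c = -¼ + (⅛)*(-56099) = -¼ - 56099/8 = -56101/8 ≈ -7012.6)
l(D) = 2*D (l(D) = D*(4 - 2) = D*2 = 2*D)
w(G, m) = 2 - 10*G*m (w(G, m) = (-10*G)*m + 2*1 = -10*G*m + 2 = 2 - 10*G*m)
1/(w(-39, -154) + c) = 1/((2 - 10*(-39)*(-154)) - 56101/8) = 1/((2 - 60060) - 56101/8) = 1/(-60058 - 56101/8) = 1/(-536565/8) = -8/536565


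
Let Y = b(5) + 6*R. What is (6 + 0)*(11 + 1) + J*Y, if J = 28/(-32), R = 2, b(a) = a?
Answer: 457/8 ≈ 57.125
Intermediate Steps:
Y = 17 (Y = 5 + 6*2 = 5 + 12 = 17)
J = -7/8 (J = 28*(-1/32) = -7/8 ≈ -0.87500)
(6 + 0)*(11 + 1) + J*Y = (6 + 0)*(11 + 1) - 7/8*17 = 6*12 - 119/8 = 72 - 119/8 = 457/8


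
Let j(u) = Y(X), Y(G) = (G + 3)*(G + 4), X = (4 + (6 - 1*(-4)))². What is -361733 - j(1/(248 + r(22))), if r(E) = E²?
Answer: -401533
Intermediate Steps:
X = 196 (X = (4 + (6 + 4))² = (4 + 10)² = 14² = 196)
Y(G) = (3 + G)*(4 + G)
j(u) = 39800 (j(u) = 12 + 196² + 7*196 = 12 + 38416 + 1372 = 39800)
-361733 - j(1/(248 + r(22))) = -361733 - 1*39800 = -361733 - 39800 = -401533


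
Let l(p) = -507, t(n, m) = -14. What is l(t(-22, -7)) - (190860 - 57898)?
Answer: -133469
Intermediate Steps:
l(t(-22, -7)) - (190860 - 57898) = -507 - (190860 - 57898) = -507 - 1*132962 = -507 - 132962 = -133469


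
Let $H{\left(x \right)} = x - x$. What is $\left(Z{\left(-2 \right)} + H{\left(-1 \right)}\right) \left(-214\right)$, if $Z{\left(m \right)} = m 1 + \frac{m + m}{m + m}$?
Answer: $214$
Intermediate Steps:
$Z{\left(m \right)} = 1 + m$ ($Z{\left(m \right)} = m + \frac{2 m}{2 m} = m + 2 m \frac{1}{2 m} = m + 1 = 1 + m$)
$H{\left(x \right)} = 0$
$\left(Z{\left(-2 \right)} + H{\left(-1 \right)}\right) \left(-214\right) = \left(\left(1 - 2\right) + 0\right) \left(-214\right) = \left(-1 + 0\right) \left(-214\right) = \left(-1\right) \left(-214\right) = 214$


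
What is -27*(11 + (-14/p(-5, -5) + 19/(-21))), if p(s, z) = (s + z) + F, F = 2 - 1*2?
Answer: -10863/35 ≈ -310.37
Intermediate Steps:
F = 0 (F = 2 - 2 = 0)
p(s, z) = s + z (p(s, z) = (s + z) + 0 = s + z)
-27*(11 + (-14/p(-5, -5) + 19/(-21))) = -27*(11 + (-14/(-5 - 5) + 19/(-21))) = -27*(11 + (-14/(-10) + 19*(-1/21))) = -27*(11 + (-14*(-⅒) - 19/21)) = -27*(11 + (7/5 - 19/21)) = -27*(11 + 52/105) = -27*1207/105 = -10863/35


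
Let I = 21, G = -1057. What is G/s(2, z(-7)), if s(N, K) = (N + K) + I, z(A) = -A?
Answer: -1057/30 ≈ -35.233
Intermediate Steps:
s(N, K) = 21 + K + N (s(N, K) = (N + K) + 21 = (K + N) + 21 = 21 + K + N)
G/s(2, z(-7)) = -1057/(21 - 1*(-7) + 2) = -1057/(21 + 7 + 2) = -1057/30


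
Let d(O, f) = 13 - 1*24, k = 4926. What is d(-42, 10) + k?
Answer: 4915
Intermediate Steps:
d(O, f) = -11 (d(O, f) = 13 - 24 = -11)
d(-42, 10) + k = -11 + 4926 = 4915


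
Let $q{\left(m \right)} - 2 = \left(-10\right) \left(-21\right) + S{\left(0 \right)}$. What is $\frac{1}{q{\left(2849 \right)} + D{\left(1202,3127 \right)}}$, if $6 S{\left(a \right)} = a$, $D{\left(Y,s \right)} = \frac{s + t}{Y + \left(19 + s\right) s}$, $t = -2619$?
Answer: $\frac{2459686}{521453559} \approx 0.004717$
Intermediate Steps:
$D{\left(Y,s \right)} = \frac{-2619 + s}{Y + s \left(19 + s\right)}$ ($D{\left(Y,s \right)} = \frac{s - 2619}{Y + \left(19 + s\right) s} = \frac{-2619 + s}{Y + s \left(19 + s\right)}$)
$S{\left(a \right)} = \frac{a}{6}$
$q{\left(m \right)} = 212$ ($q{\left(m \right)} = 2 + \left(\left(-10\right) \left(-21\right) + \frac{1}{6} \cdot 0\right) = 2 + \left(210 + 0\right) = 2 + 210 = 212$)
$\frac{1}{q{\left(2849 \right)} + D{\left(1202,3127 \right)}} = \frac{1}{212 + \frac{-2619 + 3127}{1202 + 3127^{2} + 19 \cdot 3127}} = \frac{1}{212 + \frac{1}{1202 + 9778129 + 59413} \cdot 508} = \frac{1}{212 + \frac{1}{9838744} \cdot 508} = \frac{1}{212 + \frac{127}{2459686}} = \frac{1}{\frac{521453559}{2459686}} = \frac{2459686}{521453559}$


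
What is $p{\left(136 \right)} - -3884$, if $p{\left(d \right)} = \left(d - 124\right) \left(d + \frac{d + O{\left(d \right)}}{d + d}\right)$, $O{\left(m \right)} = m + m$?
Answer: $5534$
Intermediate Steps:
$O{\left(m \right)} = 2 m$
$p{\left(d \right)} = \left(-124 + d\right) \left(\frac{3}{2} + d\right)$ ($p{\left(d \right)} = \left(d - 124\right) \left(d + \frac{d + 2 d}{d + d}\right) = \left(-124 + d\right) \left(d + \frac{3 d}{2 d}\right) = \left(-124 + d\right) \left(d + 3 d \frac{1}{2 d}\right) = \left(-124 + d\right) \left(d + \frac{3}{2}\right) = \left(-124 + d\right) \left(\frac{3}{2} + d\right)$)
$p{\left(136 \right)} - -3884 = \left(-186 + 136^{2} - 16660\right) - -3884 = \left(-186 + 18496 - 16660\right) + 3884 = 1650 + 3884 = 5534$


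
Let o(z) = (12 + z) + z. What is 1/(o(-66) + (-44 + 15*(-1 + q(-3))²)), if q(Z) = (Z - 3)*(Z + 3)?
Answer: -1/149 ≈ -0.0067114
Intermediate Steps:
q(Z) = (-3 + Z)*(3 + Z)
o(z) = 12 + 2*z
1/(o(-66) + (-44 + 15*(-1 + q(-3))²)) = 1/((12 + 2*(-66)) + (-44 + 15*(-1 + (-9 + (-3)²))²)) = 1/((12 - 132) + (-44 + 15*(-1 + (-9 + 9))²)) = 1/(-120 + (-44 + 15*(-1 + 0)²)) = 1/(-120 + (-44 + 15*(-1)²)) = 1/(-120 + (-44 + 15*1)) = 1/(-120 + (-44 + 15)) = 1/(-120 - 29) = 1/(-149) = -1/149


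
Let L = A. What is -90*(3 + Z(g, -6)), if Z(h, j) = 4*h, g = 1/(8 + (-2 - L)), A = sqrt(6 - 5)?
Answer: -342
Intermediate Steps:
A = 1 (A = sqrt(1) = 1)
L = 1
g = 1/5 (g = 1/(8 + (-2 - 1*1)) = 1/(8 + (-2 - 1)) = 1/(8 - 3) = 1/5 ≈ 0.20000)
-90*(3 + Z(g, -6)) = -90*(3 + 4*(1/5)) = -90*(3 + 4/5) = -90*19/5 = -342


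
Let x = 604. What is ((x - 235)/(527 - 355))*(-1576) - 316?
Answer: -158974/43 ≈ -3697.1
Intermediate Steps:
((x - 235)/(527 - 355))*(-1576) - 316 = ((604 - 235)/(527 - 355))*(-1576) - 316 = (369/172)*(-1576) - 316 = -145386/43 - 316 = -158974/43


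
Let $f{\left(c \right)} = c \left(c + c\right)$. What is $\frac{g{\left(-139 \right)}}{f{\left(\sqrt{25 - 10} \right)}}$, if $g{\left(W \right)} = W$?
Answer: $- \frac{139}{30} \approx -4.6333$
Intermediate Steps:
$f{\left(c \right)} = 2 c^{2}$ ($f{\left(c \right)} = c 2 c = 2 c^{2}$)
$\frac{g{\left(-139 \right)}}{f{\left(\sqrt{25 - 10} \right)}} = - \frac{139}{2 \left(\sqrt{25 - 10}\right)^{2}} = - \frac{139}{2 \left(\sqrt{15}\right)^{2}} = - \frac{139}{2 \cdot 15} = - \frac{139}{30}$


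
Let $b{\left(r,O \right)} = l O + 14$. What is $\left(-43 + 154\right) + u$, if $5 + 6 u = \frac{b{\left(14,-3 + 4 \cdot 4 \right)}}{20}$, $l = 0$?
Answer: $\frac{6617}{60} \approx 110.28$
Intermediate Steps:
$b{\left(r,O \right)} = 14$ ($b{\left(r,O \right)} = 0 O + 14 = 0 + 14 = 14$)
$u = - \frac{43}{60}$ ($u = - \frac{5}{6} + \frac{14 \cdot \frac{1}{20}}{6} = - \frac{5}{6} + \frac{1}{6} \cdot \frac{7}{10} = - \frac{5}{6} + \frac{7}{60} = - \frac{43}{60} \approx -0.71667$)
$\left(-43 + 154\right) + u = \left(-43 + 154\right) - \frac{43}{60} = 111 - \frac{43}{60} = \frac{6617}{60}$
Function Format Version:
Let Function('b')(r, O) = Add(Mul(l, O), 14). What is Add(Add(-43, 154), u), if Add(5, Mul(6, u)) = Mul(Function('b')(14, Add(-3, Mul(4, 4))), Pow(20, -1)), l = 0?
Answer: Rational(6617, 60) ≈ 110.28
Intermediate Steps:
Function('b')(r, O) = 14 (Function('b')(r, O) = Add(Mul(0, O), 14) = Add(0, 14) = 14)
u = Rational(-43, 60) (u = Add(Rational(-5, 6), Mul(Rational(1, 6), Mul(14, Pow(20, -1)))) = Add(Rational(-5, 6), Mul(Rational(1, 6), Mul(14, Rational(1, 20)))) = Add(Rational(-5, 6), Mul(Rational(1, 6), Rational(7, 10))) = Add(Rational(-5, 6), Rational(7, 60)) = Rational(-43, 60) ≈ -0.71667)
Add(Add(-43, 154), u) = Add(Add(-43, 154), Rational(-43, 60)) = Add(111, Rational(-43, 60)) = Rational(6617, 60)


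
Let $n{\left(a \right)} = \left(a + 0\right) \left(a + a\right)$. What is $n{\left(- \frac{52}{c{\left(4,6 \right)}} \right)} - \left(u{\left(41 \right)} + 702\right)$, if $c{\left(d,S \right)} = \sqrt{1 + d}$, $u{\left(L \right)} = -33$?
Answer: $\frac{2063}{5} \approx 412.6$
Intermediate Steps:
$n{\left(a \right)} = 2 a^{2}$ ($n{\left(a \right)} = a 2 a = 2 a^{2}$)
$n{\left(- \frac{52}{c{\left(4,6 \right)}} \right)} - \left(u{\left(41 \right)} + 702\right) = 2 \left(- \frac{52}{\sqrt{1 + 4}}\right)^{2} - \left(-33 + 702\right) = 2 \left(- \frac{52}{\sqrt{5}}\right)^{2} - 669 = 2 \left(- 52 \frac{\sqrt{5}}{5}\right)^{2} - 669 = 2 \left(- \frac{52 \sqrt{5}}{5}\right)^{2} - 669 = 2 \cdot \frac{2704}{5} - 669 = \frac{5408}{5} - 669 = \frac{2063}{5}$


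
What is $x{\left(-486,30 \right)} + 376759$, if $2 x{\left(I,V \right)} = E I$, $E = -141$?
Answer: $411022$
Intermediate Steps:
$x{\left(I,V \right)} = - \frac{141 I}{2}$ ($x{\left(I,V \right)} = \frac{\left(-141\right) I}{2} = - \frac{141 I}{2}$)
$x{\left(-486,30 \right)} + 376759 = \left(- \frac{141}{2}\right) \left(-486\right) + 376759 = 34263 + 376759 = 411022$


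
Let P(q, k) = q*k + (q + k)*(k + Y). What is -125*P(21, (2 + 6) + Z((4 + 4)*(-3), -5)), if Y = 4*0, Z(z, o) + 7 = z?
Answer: 54625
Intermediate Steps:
Z(z, o) = -7 + z
Y = 0
P(q, k) = k*q + k*(k + q) (P(q, k) = q*k + (q + k)*(k + 0) = k*q + (k + q)*k = k*q + k*(k + q))
-125*P(21, (2 + 6) + Z((4 + 4)*(-3), -5)) = -125*((2 + 6) + (-7 + (4 + 4)*(-3)))*(((2 + 6) + (-7 + (4 + 4)*(-3))) + 2*21) = -125*(8 + (-7 + 8*(-3)))*((8 + (-7 + 8*(-3))) + 42) = -125*(8 + (-7 - 24))*((8 + (-7 - 24)) + 42) = -125*(8 - 31)*((8 - 31) + 42) = -(-2875)*(-23 + 42) = -(-2875)*19 = -125*(-437) = 54625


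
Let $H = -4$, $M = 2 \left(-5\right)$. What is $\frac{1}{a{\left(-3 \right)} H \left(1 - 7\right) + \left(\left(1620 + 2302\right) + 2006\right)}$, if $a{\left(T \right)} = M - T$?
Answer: $\frac{1}{5760} \approx 0.00017361$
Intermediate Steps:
$M = -10$
$a{\left(T \right)} = -10 - T$
$\frac{1}{a{\left(-3 \right)} H \left(1 - 7\right) + \left(\left(1620 + 2302\right) + 2006\right)} = \frac{1}{\left(-10 - -3\right) \left(-4\right) \left(1 - 7\right) + \left(\left(1620 + 2302\right) + 2006\right)} = \frac{1}{\left(-10 + 3\right) \left(-4\right) \left(1 - 7\right) + \left(3922 + 2006\right)} = \frac{1}{\left(-7\right) \left(-4\right) \left(-6\right) + 5928} = \frac{1}{28 \left(-6\right) + 5928} = \frac{1}{-168 + 5928} = \frac{1}{5760}$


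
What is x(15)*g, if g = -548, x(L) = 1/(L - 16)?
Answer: 548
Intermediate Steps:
x(L) = 1/(-16 + L)
x(15)*g = -548/(-16 + 15) = -548/(-1) = -1*(-548) = 548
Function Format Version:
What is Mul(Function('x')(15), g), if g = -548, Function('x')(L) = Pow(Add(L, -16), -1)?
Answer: 548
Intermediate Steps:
Function('x')(L) = Pow(Add(-16, L), -1)
Mul(Function('x')(15), g) = Mul(Pow(Add(-16, 15), -1), -548) = Mul(Pow(-1, -1), -548) = Mul(-1, -548) = 548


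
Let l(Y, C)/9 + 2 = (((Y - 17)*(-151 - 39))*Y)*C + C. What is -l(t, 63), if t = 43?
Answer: 120441591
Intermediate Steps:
l(Y, C) = -18 + 9*C + 9*C*Y*(3230 - 190*Y) (l(Y, C) = -18 + 9*((((Y - 17)*(-151 - 39))*Y)*C + C) = -18 + 9*((((-17 + Y)*(-190))*Y)*C + C) = -18 + 9*(((3230 - 190*Y)*Y)*C + C) = -18 + 9*((Y*(3230 - 190*Y))*C + C) = -18 + 9*(C*Y*(3230 - 190*Y) + C) = -18 + 9*(C + C*Y*(3230 - 190*Y)) = -18 + (9*C + 9*C*Y*(3230 - 190*Y)) = -18 + 9*C + 9*C*Y*(3230 - 190*Y))
-l(t, 63) = -(-18 + 9*63 - 1710*63*43² + 29070*63*43) = -(-18 + 567 - 1710*63*1849 + 78750630) = -(-18 + 567 - 199192770 + 78750630) = -1*(-120441591) = 120441591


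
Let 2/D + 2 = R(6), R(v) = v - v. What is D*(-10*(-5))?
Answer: -50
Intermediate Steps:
R(v) = 0
D = -1 (D = 2/(-2 + 0) = 2/(-2) = 2*(-½) = -1)
D*(-10*(-5)) = -(-10)*(-5) = -1*50 = -50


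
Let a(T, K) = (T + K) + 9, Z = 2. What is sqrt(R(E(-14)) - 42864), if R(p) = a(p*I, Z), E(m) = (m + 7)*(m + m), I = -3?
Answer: I*sqrt(43441) ≈ 208.43*I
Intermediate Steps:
a(T, K) = 9 + K + T (a(T, K) = (K + T) + 9 = 9 + K + T)
E(m) = 2*m*(7 + m) (E(m) = (7 + m)*(2*m) = 2*m*(7 + m))
R(p) = 11 - 3*p (R(p) = 9 + 2 + p*(-3) = 9 + 2 - 3*p = 11 - 3*p)
sqrt(R(E(-14)) - 42864) = sqrt((11 - 6*(-14)*(7 - 14)) - 42864) = sqrt((11 - 6*(-14)*(-7)) - 42864) = sqrt((11 - 3*196) - 42864) = sqrt((11 - 588) - 42864) = sqrt(-577 - 42864) = sqrt(-43441) = I*sqrt(43441)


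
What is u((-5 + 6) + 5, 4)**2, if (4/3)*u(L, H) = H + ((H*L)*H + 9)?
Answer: 106929/16 ≈ 6683.1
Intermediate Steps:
u(L, H) = 27/4 + 3*H/4 + 3*L*H**2/4 (u(L, H) = 3*(H + ((H*L)*H + 9))/4 = 3*(H + (L*H**2 + 9))/4 = 3*(H + (9 + L*H**2))/4 = 3*(9 + H + L*H**2)/4 = 27/4 + 3*H/4 + 3*L*H**2/4)
u((-5 + 6) + 5, 4)**2 = (27/4 + (3/4)*4 + (3/4)*((-5 + 6) + 5)*4**2)**2 = (27/4 + 3 + (3/4)*(1 + 5)*16)**2 = (27/4 + 3 + (3/4)*6*16)**2 = (27/4 + 3 + 72)**2 = (327/4)**2 = 106929/16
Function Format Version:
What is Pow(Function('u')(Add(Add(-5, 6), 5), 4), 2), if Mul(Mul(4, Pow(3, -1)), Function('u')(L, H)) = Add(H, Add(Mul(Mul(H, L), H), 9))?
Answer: Rational(106929, 16) ≈ 6683.1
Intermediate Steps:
Function('u')(L, H) = Add(Rational(27, 4), Mul(Rational(3, 4), H), Mul(Rational(3, 4), L, Pow(H, 2))) (Function('u')(L, H) = Mul(Rational(3, 4), Add(H, Add(Mul(Mul(H, L), H), 9))) = Mul(Rational(3, 4), Add(H, Add(Mul(L, Pow(H, 2)), 9))) = Mul(Rational(3, 4), Add(H, Add(9, Mul(L, Pow(H, 2))))) = Mul(Rational(3, 4), Add(9, H, Mul(L, Pow(H, 2)))) = Add(Rational(27, 4), Mul(Rational(3, 4), H), Mul(Rational(3, 4), L, Pow(H, 2))))
Pow(Function('u')(Add(Add(-5, 6), 5), 4), 2) = Pow(Add(Rational(27, 4), Mul(Rational(3, 4), 4), Mul(Rational(3, 4), Add(Add(-5, 6), 5), Pow(4, 2))), 2) = Pow(Add(Rational(27, 4), 3, Mul(Rational(3, 4), Add(1, 5), 16)), 2) = Pow(Add(Rational(27, 4), 3, Mul(Rational(3, 4), 6, 16)), 2) = Pow(Add(Rational(27, 4), 3, 72), 2) = Pow(Rational(327, 4), 2) = Rational(106929, 16)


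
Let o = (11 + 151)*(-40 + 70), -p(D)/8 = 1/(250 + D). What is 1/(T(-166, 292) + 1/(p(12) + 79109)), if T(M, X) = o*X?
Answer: 10363275/14706730818131 ≈ 7.0466e-7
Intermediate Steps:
p(D) = -8/(250 + D)
o = 4860 (o = 162*30 = 4860)
T(M, X) = 4860*X
1/(T(-166, 292) + 1/(p(12) + 79109)) = 1/(4860*292 + 1/(-8/(250 + 12) + 79109)) = 1/(1419120 + 1/(-8/262 + 79109)) = 1/(1419120 + 1/(-8*1/262 + 79109)) = 1/(1419120 + 1/(-4/131 + 79109)) = 1/(1419120 + 1/(10363275/131)) = 1/(1419120 + 131/10363275) = 1/(14706730818131/10363275) = 10363275/14706730818131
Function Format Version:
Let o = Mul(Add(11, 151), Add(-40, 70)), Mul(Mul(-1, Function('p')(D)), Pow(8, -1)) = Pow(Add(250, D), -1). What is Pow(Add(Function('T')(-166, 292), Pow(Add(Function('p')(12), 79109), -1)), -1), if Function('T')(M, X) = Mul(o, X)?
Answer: Rational(10363275, 14706730818131) ≈ 7.0466e-7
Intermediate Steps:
Function('p')(D) = Mul(-8, Pow(Add(250, D), -1))
o = 4860 (o = Mul(162, 30) = 4860)
Function('T')(M, X) = Mul(4860, X)
Pow(Add(Function('T')(-166, 292), Pow(Add(Function('p')(12), 79109), -1)), -1) = Pow(Add(Mul(4860, 292), Pow(Add(Mul(-8, Pow(Add(250, 12), -1)), 79109), -1)), -1) = Pow(Add(1419120, Pow(Add(Mul(-8, Pow(262, -1)), 79109), -1)), -1) = Pow(Add(1419120, Pow(Add(Mul(-8, Rational(1, 262)), 79109), -1)), -1) = Pow(Add(1419120, Pow(Add(Rational(-4, 131), 79109), -1)), -1) = Pow(Add(1419120, Pow(Rational(10363275, 131), -1)), -1) = Pow(Add(1419120, Rational(131, 10363275)), -1) = Pow(Rational(14706730818131, 10363275), -1) = Rational(10363275, 14706730818131)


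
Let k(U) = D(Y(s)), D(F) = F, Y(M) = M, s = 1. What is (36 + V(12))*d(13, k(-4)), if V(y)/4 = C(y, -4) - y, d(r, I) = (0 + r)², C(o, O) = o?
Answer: 6084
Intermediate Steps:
k(U) = 1
d(r, I) = r²
V(y) = 0 (V(y) = 4*(y - y) = 4*0 = 0)
(36 + V(12))*d(13, k(-4)) = (36 + 0)*13² = 36*169 = 6084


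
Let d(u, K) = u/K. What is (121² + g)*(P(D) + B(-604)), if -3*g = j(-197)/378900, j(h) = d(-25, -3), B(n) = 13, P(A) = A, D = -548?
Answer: -1068443665205/136404 ≈ -7.8329e+6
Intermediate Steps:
j(h) = 25/3 (j(h) = -25/(-3) = -25*(-⅓) = 25/3)
g = -1/136404 (g = -25/(9*378900) = -⅓*1/45468 = -1/136404 ≈ -7.3312e-6)
(121² + g)*(P(D) + B(-604)) = (121² - 1/136404)*(-548 + 13) = (14641 - 1/136404)*(-535) = (1997090963/136404)*(-535) = -1068443665205/136404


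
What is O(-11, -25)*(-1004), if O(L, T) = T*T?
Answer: -627500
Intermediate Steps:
O(L, T) = T²
O(-11, -25)*(-1004) = (-25)²*(-1004) = 625*(-1004) = -627500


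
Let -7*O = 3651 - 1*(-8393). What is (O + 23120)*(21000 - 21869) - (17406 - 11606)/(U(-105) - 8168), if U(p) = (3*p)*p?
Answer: -3242212077268/174349 ≈ -1.8596e+7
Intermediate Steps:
O = -12044/7 (O = -(3651 - 1*(-8393))/7 = -(3651 + 8393)/7 = -⅐*12044 = -12044/7 ≈ -1720.6)
U(p) = 3*p²
(O + 23120)*(21000 - 21869) - (17406 - 11606)/(U(-105) - 8168) = (-12044/7 + 23120)*(21000 - 21869) - (17406 - 11606)/(3*(-105)² - 8168) = (149796/7)*(-869) - 5800/(3*11025 - 8168) = -130172724/7 - 5800/(33075 - 8168) = -130172724/7 - 5800/24907 = -3242212077268/174349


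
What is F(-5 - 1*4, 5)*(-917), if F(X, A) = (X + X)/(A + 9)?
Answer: 1179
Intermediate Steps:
F(X, A) = 2*X/(9 + A) (F(X, A) = (2*X)/(9 + A) = 2*X/(9 + A))
F(-5 - 1*4, 5)*(-917) = (2*(-5 - 1*4)/(9 + 5))*(-917) = (2*(-5 - 4)/14)*(-917) = (2*(-9)*(1/14))*(-917) = -9/7*(-917) = 1179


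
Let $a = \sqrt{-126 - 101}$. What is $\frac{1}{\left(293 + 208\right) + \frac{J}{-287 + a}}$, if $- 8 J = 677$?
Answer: $\frac{2649912536}{1328385389257} - \frac{5416 i \sqrt{227}}{1328385389257} \approx 0.0019948 - 6.1428 \cdot 10^{-8} i$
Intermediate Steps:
$J = - \frac{677}{8}$ ($J = \left(- \frac{1}{8}\right) 677 = - \frac{677}{8} \approx -84.625$)
$a = i \sqrt{227}$ ($a = \sqrt{-227} = i \sqrt{227} \approx 15.067 i$)
$\frac{1}{\left(293 + 208\right) + \frac{J}{-287 + a}} = \frac{1}{\left(293 + 208\right) - \frac{677}{8 \left(-287 + i \sqrt{227}\right)}} = \frac{1}{501 - \frac{677}{8 \left(-287 + i \sqrt{227}\right)}}$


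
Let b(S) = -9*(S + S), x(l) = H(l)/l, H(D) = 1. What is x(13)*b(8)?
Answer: -144/13 ≈ -11.077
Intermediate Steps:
x(l) = 1/l
b(S) = -18*S
x(13)*b(8) = (-18*8)/13 = (1/13)*(-144) = -144/13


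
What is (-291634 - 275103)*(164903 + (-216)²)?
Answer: -119898312983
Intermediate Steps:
(-291634 - 275103)*(164903 + (-216)²) = -566737*(164903 + 46656) = -566737*211559 = -119898312983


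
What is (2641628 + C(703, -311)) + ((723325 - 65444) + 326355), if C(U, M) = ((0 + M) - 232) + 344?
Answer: 3625665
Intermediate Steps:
C(U, M) = 112 + M (C(U, M) = (M - 232) + 344 = (-232 + M) + 344 = 112 + M)
(2641628 + C(703, -311)) + ((723325 - 65444) + 326355) = (2641628 + (112 - 311)) + ((723325 - 65444) + 326355) = (2641628 - 199) + (657881 + 326355) = 2641429 + 984236 = 3625665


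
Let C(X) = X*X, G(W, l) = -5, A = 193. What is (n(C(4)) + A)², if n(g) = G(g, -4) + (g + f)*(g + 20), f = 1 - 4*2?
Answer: 262144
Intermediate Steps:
f = -7 (f = 1 - 8 = -7)
C(X) = X²
n(g) = -5 + (-7 + g)*(20 + g) (n(g) = -5 + (g - 7)*(g + 20) = -5 + (-7 + g)*(20 + g))
(n(C(4)) + A)² = ((-145 + (4²)² + 13*4²) + 193)² = ((-145 + 16² + 13*16) + 193)² = ((-145 + 256 + 208) + 193)² = (319 + 193)² = 512² = 262144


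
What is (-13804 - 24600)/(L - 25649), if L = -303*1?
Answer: 9601/6488 ≈ 1.4798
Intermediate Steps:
L = -303
(-13804 - 24600)/(L - 25649) = (-13804 - 24600)/(-303 - 25649) = -38404/(-25952) = -38404*(-1/25952) = 9601/6488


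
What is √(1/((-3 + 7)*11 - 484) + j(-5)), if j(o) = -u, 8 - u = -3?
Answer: I*√532510/220 ≈ 3.317*I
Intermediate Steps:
u = 11 (u = 8 - 1*(-3) = 8 + 3 = 11)
j(o) = -11 (j(o) = -1*11 = -11)
√(1/((-3 + 7)*11 - 484) + j(-5)) = √(1/((-3 + 7)*11 - 484) - 11) = √(1/(4*11 - 484) - 11) = √(1/(44 - 484) - 11) = √(1/(-440) - 11) = √(-1/440 - 11) = √(-4841/440) = I*√532510/220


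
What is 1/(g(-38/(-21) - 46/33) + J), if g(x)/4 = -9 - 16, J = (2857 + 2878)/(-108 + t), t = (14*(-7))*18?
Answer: -1872/192935 ≈ -0.0097027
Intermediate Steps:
t = -1764 (t = -98*18 = -1764)
J = -5735/1872 (J = (2857 + 2878)/(-108 - 1764) = 5735/(-1872) = 5735*(-1/1872) = -5735/1872 ≈ -3.0636)
g(x) = -100 (g(x) = 4*(-9 - 16) = 4*(-25) = -100)
1/(g(-38/(-21) - 46/33) + J) = 1/(-100 - 5735/1872) = 1/(-192935/1872) = -1872/192935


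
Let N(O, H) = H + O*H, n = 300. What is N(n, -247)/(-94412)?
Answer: 74347/94412 ≈ 0.78747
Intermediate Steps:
N(O, H) = H + H*O
N(n, -247)/(-94412) = -247*(1 + 300)/(-94412) = -247*301*(-1/94412) = -74347*(-1/94412) = 74347/94412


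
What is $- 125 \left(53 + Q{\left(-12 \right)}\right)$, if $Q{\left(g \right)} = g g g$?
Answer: $209375$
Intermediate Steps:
$Q{\left(g \right)} = g^{3}$ ($Q{\left(g \right)} = g^{2} g = g^{3}$)
$- 125 \left(53 + Q{\left(-12 \right)}\right) = - 125 \left(53 + \left(-12\right)^{3}\right) = - 125 \left(53 - 1728\right) = \left(-125\right) \left(-1675\right) = 209375$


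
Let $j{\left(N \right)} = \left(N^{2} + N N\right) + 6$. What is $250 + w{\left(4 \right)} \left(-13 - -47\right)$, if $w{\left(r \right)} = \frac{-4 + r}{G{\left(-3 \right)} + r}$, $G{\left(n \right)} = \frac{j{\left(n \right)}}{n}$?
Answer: $250$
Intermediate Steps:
$j{\left(N \right)} = 6 + 2 N^{2}$ ($j{\left(N \right)} = \left(N^{2} + N^{2}\right) + 6 = 2 N^{2} + 6 = 6 + 2 N^{2}$)
$G{\left(n \right)} = \frac{6 + 2 n^{2}}{n}$
$w{\left(r \right)} = \frac{-4 + r}{-8 + r}$ ($w{\left(r \right)} = \frac{-4 + r}{\left(2 \left(-3\right) + \frac{6}{-3}\right) + r} = \frac{-4 + r}{\left(-6 + 6 \left(- \frac{1}{3}\right)\right) + r} = \frac{-4 + r}{\left(-6 - 2\right) + r} = \frac{-4 + r}{-8 + r}$)
$250 + w{\left(4 \right)} \left(-13 - -47\right) = 250 + \frac{-4 + 4}{-8 + 4} \left(-13 - -47\right) = 250 + \frac{1}{-4} \cdot 0 \left(-13 + 47\right) = 250 + \left(- \frac{1}{4}\right) 0 \cdot 34 = 250 + 0 \cdot 34 = 250 + 0 = 250$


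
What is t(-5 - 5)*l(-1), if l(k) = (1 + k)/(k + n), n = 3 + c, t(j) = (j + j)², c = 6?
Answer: 0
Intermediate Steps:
t(j) = 4*j² (t(j) = (2*j)² = 4*j²)
n = 9 (n = 3 + 6 = 9)
l(k) = (1 + k)/(9 + k) (l(k) = (1 + k)/(k + 9) = (1 + k)/(9 + k))
t(-5 - 5)*l(-1) = (4*(-5 - 5)²)*((1 - 1)/(9 - 1)) = (4*(-10)²)*(0/8) = (4*100)*((⅛)*0) = 400*0 = 0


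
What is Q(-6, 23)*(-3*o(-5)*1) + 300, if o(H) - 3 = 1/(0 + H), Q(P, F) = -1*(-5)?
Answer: 258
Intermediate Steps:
Q(P, F) = 5
o(H) = 3 + 1/H (o(H) = 3 + 1/(0 + H) = 3 + 1/H)
Q(-6, 23)*(-3*o(-5)*1) + 300 = 5*(-3*(3 + 1/(-5))*1) + 300 = 5*(-3*(3 - ⅕)*1) + 300 = 5*(-3*14/5*1) + 300 = 5*(-42/5*1) + 300 = 5*(-42/5) + 300 = -42 + 300 = 258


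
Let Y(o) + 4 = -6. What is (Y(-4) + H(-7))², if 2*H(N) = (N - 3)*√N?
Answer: -75 + 100*I*√7 ≈ -75.0 + 264.58*I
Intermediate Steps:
H(N) = √N*(-3 + N)/2 (H(N) = ((N - 3)*√N)/2 = ((-3 + N)*√N)/2 = (√N*(-3 + N))/2 = √N*(-3 + N)/2)
Y(o) = -10 (Y(o) = -4 - 6 = -10)
(Y(-4) + H(-7))² = (-10 + √(-7)*(-3 - 7)/2)² = (-10 + (½)*(I*√7)*(-10))² = (-10 - 5*I*√7)²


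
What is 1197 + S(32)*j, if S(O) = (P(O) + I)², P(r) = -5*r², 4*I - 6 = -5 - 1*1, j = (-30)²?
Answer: 23592961197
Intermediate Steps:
j = 900
I = 0 (I = 3/2 + (-5 - 1*1)/4 = 3/2 + (-5 - 1)/4 = 3/2 + (¼)*(-6) = 3/2 - 3/2 = 0)
S(O) = 25*O⁴ (S(O) = (-5*O² + 0)² = (-5*O²)² = 25*O⁴)
1197 + S(32)*j = 1197 + (25*32⁴)*900 = 1197 + (25*1048576)*900 = 1197 + 26214400*900 = 1197 + 23592960000 = 23592961197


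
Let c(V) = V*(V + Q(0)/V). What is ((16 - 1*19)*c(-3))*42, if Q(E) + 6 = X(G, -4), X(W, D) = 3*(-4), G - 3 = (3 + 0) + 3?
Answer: 1134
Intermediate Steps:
G = 9 (G = 3 + ((3 + 0) + 3) = 3 + (3 + 3) = 3 + 6 = 9)
X(W, D) = -12
Q(E) = -18 (Q(E) = -6 - 12 = -18)
c(V) = V*(V - 18/V)
((16 - 1*19)*c(-3))*42 = ((16 - 1*19)*(-18 + (-3)²))*42 = ((16 - 19)*(-18 + 9))*42 = -3*(-9)*42 = 27*42 = 1134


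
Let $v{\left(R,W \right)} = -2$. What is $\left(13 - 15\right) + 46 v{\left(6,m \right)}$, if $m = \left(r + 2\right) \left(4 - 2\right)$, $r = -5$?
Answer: $-94$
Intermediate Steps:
$m = -6$ ($m = \left(-5 + 2\right) \left(4 - 2\right) = \left(-3\right) 2 = -6$)
$\left(13 - 15\right) + 46 v{\left(6,m \right)} = \left(13 - 15\right) + 46 \left(-2\right) = \left(13 - 15\right) - 92 = -2 - 92 = -94$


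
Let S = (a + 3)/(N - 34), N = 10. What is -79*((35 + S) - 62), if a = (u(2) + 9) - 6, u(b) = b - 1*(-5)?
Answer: 52219/24 ≈ 2175.8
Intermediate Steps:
u(b) = 5 + b (u(b) = b + 5 = 5 + b)
a = 10 (a = ((5 + 2) + 9) - 6 = (7 + 9) - 6 = 16 - 6 = 10)
S = -13/24 (S = (10 + 3)/(10 - 34) = 13/(-24) = 13*(-1/24) = -13/24 ≈ -0.54167)
-79*((35 + S) - 62) = -79*((35 - 13/24) - 62) = -79*(827/24 - 62) = -79*(-661/24) = 52219/24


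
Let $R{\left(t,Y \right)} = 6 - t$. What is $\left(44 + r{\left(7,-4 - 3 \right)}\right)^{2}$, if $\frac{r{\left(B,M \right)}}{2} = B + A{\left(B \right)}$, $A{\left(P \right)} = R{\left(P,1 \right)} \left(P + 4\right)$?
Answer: $1296$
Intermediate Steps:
$A{\left(P \right)} = \left(4 + P\right) \left(6 - P\right)$ ($A{\left(P \right)} = \left(6 - P\right) \left(P + 4\right) = \left(6 - P\right) \left(4 + P\right) = \left(4 + P\right) \left(6 - P\right)$)
$r{\left(B,M \right)} = 2 B - 2 \left(-6 + B\right) \left(4 + B\right)$ ($r{\left(B,M \right)} = 2 \left(B - \left(-6 + B\right) \left(4 + B\right)\right) = 2 B - 2 \left(-6 + B\right) \left(4 + B\right)$)
$\left(44 + r{\left(7,-4 - 3 \right)}\right)^{2} = \left(44 + \left(2 \cdot 7 - 2 \left(-6 + 7\right) \left(4 + 7\right)\right)\right)^{2} = \left(44 + \left(14 - 2 \cdot 11\right)\right)^{2} = \left(44 + \left(14 - 22\right)\right)^{2} = \left(44 - 8\right)^{2} = 36^{2} = 1296$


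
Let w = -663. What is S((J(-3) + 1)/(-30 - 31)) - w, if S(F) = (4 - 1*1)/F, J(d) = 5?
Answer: 1265/2 ≈ 632.50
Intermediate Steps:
S(F) = 3/F (S(F) = (4 - 1)/F = 3/F)
S((J(-3) + 1)/(-30 - 31)) - w = 3/(((5 + 1)/(-30 - 31))) - 1*(-663) = 3/((6/(-61))) + 663 = 3/((6*(-1/61))) + 663 = 3/(-6/61) + 663 = 3*(-61/6) + 663 = -61/2 + 663 = 1265/2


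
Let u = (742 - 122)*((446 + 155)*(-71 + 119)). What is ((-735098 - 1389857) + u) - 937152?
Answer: 14823653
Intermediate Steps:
u = 17885760 (u = 620*(601*48) = 620*28848 = 17885760)
((-735098 - 1389857) + u) - 937152 = ((-735098 - 1389857) + 17885760) - 937152 = (-2124955 + 17885760) - 937152 = 15760805 - 937152 = 14823653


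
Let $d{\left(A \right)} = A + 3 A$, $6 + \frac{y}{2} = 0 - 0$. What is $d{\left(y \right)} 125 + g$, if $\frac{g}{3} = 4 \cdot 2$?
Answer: $-5976$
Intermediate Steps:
$g = 24$ ($g = 3 \cdot 4 \cdot 2 = 3 \cdot 8 = 24$)
$y = -12$ ($y = -12 + 2 \left(0 - 0\right) = -12 + 2 \left(0 + 0\right) = -12 + 2 \cdot 0 = -12 + 0 = -12$)
$d{\left(A \right)} = 4 A$
$d{\left(y \right)} 125 + g = 4 \left(-12\right) 125 + 24 = \left(-48\right) 125 + 24 = -6000 + 24 = -5976$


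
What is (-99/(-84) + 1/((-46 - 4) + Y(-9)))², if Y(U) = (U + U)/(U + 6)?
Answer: 7921/5929 ≈ 1.3360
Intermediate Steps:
Y(U) = 2*U/(6 + U) (Y(U) = (2*U)/(6 + U) = 2*U/(6 + U))
(-99/(-84) + 1/((-46 - 4) + Y(-9)))² = (-99/(-84) + 1/((-46 - 4) + 2*(-9)/(6 - 9)))² = (-99*(-1/84) + 1/(-50 + 2*(-9)/(-3)))² = (33/28 + 1/(-50 + 2*(-9)*(-⅓)))² = (33/28 + 1/(-50 + 6))² = (33/28 + 1/(-44))² = (33/28 - 1/44)² = (89/77)² = 7921/5929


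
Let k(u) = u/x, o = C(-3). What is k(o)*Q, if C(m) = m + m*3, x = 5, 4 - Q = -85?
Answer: -1068/5 ≈ -213.60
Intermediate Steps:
Q = 89 (Q = 4 - 1*(-85) = 4 + 85 = 89)
C(m) = 4*m (C(m) = m + 3*m = 4*m)
o = -12 (o = 4*(-3) = -12)
k(u) = u/5
k(o)*Q = ((1/5)*(-12))*89 = -12/5*89 = -1068/5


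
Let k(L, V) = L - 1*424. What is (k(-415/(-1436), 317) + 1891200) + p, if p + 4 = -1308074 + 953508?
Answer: 2205992231/1436 ≈ 1.5362e+6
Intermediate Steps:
k(L, V) = -424 + L (k(L, V) = L - 424 = -424 + L)
p = -354570 (p = -4 + (-1308074 + 953508) = -4 - 354566 = -354570)
(k(-415/(-1436), 317) + 1891200) + p = ((-424 - 415/(-1436)) + 1891200) - 354570 = ((-424 - 415*(-1/1436)) + 1891200) - 354570 = ((-424 + 415/1436) + 1891200) - 354570 = (-608449/1436 + 1891200) - 354570 = 2715154751/1436 - 354570 = 2205992231/1436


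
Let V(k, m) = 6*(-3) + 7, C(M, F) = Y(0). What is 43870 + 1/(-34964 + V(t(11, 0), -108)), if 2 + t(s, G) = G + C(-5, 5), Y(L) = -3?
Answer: 1534353249/34975 ≈ 43870.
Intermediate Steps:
C(M, F) = -3
t(s, G) = -5 + G (t(s, G) = -2 + (G - 3) = -2 + (-3 + G) = -5 + G)
V(k, m) = -11 (V(k, m) = -18 + 7 = -11)
43870 + 1/(-34964 + V(t(11, 0), -108)) = 43870 + 1/(-34964 - 11) = 43870 + 1/(-34975) = 43870 - 1/34975 = 1534353249/34975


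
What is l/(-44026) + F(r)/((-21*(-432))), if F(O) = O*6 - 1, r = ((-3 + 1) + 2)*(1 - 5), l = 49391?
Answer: -224059589/199701936 ≈ -1.1220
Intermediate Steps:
r = 0 (r = (-2 + 2)*(-4) = 0*(-4) = 0)
F(O) = -1 + 6*O (F(O) = 6*O - 1 = -1 + 6*O)
l/(-44026) + F(r)/((-21*(-432))) = 49391/(-44026) + (-1 + 6*0)/((-21*(-432))) = 49391*(-1/44026) + (-1 + 0)/9072 = -49391/44026 - 1*1/9072 = -49391/44026 - 1/9072 = -224059589/199701936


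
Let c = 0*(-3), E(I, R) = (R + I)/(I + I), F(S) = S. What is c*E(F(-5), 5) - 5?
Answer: -5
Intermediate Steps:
E(I, R) = (I + R)/(2*I) (E(I, R) = (I + R)/((2*I)) = (I + R)*(1/(2*I)) = (I + R)/(2*I))
c = 0
c*E(F(-5), 5) - 5 = 0*((1/2)*(-5 + 5)/(-5)) - 5 = 0*((1/2)*(-1/5)*0) - 5 = 0*0 - 5 = 0 - 5 = -5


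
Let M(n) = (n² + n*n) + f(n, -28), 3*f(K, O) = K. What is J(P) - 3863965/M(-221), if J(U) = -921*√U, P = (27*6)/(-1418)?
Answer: -43743/1105 - 8289*I*√709/709 ≈ -39.586 - 311.3*I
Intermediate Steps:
f(K, O) = K/3
M(n) = 2*n² + n/3 (M(n) = (n² + n*n) + n/3 = (n² + n²) + n/3 = 2*n² + n/3)
P = -81/709 (P = 162*(-1/1418) = -81/709 ≈ -0.11425)
J(P) - 3863965/M(-221) = -8289*I*√709/709 - 3863965*(-3/(221*(1 + 6*(-221)))) = -8289*I*√709/709 - 3863965*(-3/(221*(1 - 1326))) = -8289*I*√709/709 - 3863965/((⅓)*(-221)*(-1325)) = -8289*I*√709/709 - 3863965/292825/3 = -8289*I*√709/709 - 3863965*3/292825 = -8289*I*√709/709 - 43743/1105 = -43743/1105 - 8289*I*√709/709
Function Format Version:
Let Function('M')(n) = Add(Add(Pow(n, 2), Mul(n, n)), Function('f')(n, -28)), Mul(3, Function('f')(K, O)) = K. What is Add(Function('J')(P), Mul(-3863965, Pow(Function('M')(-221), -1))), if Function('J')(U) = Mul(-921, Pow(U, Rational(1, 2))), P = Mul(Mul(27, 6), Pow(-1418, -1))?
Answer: Add(Rational(-43743, 1105), Mul(Rational(-8289, 709), I, Pow(709, Rational(1, 2)))) ≈ Add(-39.586, Mul(-311.30, I))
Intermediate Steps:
Function('f')(K, O) = Mul(Rational(1, 3), K)
Function('M')(n) = Add(Mul(2, Pow(n, 2)), Mul(Rational(1, 3), n)) (Function('M')(n) = Add(Add(Pow(n, 2), Mul(n, n)), Mul(Rational(1, 3), n)) = Add(Add(Pow(n, 2), Pow(n, 2)), Mul(Rational(1, 3), n)) = Add(Mul(2, Pow(n, 2)), Mul(Rational(1, 3), n)))
P = Rational(-81, 709) (P = Mul(162, Rational(-1, 1418)) = Rational(-81, 709) ≈ -0.11425)
Add(Function('J')(P), Mul(-3863965, Pow(Function('M')(-221), -1))) = Add(Mul(-921, Pow(Rational(-81, 709), Rational(1, 2))), Mul(-3863965, Pow(Mul(Rational(1, 3), -221, Add(1, Mul(6, -221))), -1))) = Add(Mul(-921, Mul(Rational(9, 709), I, Pow(709, Rational(1, 2)))), Mul(-3863965, Pow(Mul(Rational(1, 3), -221, Add(1, -1326)), -1))) = Add(Mul(Rational(-8289, 709), I, Pow(709, Rational(1, 2))), Mul(-3863965, Pow(Mul(Rational(1, 3), -221, -1325), -1))) = Add(Mul(Rational(-8289, 709), I, Pow(709, Rational(1, 2))), Mul(-3863965, Pow(Rational(292825, 3), -1))) = Add(Mul(Rational(-8289, 709), I, Pow(709, Rational(1, 2))), Mul(-3863965, Rational(3, 292825))) = Add(Mul(Rational(-8289, 709), I, Pow(709, Rational(1, 2))), Rational(-43743, 1105)) = Add(Rational(-43743, 1105), Mul(Rational(-8289, 709), I, Pow(709, Rational(1, 2))))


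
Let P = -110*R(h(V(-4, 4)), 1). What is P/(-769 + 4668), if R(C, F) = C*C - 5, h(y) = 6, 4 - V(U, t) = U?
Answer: -3410/3899 ≈ -0.87458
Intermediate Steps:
V(U, t) = 4 - U
R(C, F) = -5 + C**2 (R(C, F) = C**2 - 5 = -5 + C**2)
P = -3410 (P = -110*(-5 + 6**2) = -110*(-5 + 36) = -110*31 = -3410)
P/(-769 + 4668) = -3410/(-769 + 4668) = -3410/3899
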